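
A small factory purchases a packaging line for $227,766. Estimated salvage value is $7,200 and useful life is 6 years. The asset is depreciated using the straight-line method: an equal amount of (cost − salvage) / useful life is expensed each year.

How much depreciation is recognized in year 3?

Depreciable base = $227,766 − $7,200 = $220,566.
Annual expense = $220,566 / 6 = $36,761.

$36,761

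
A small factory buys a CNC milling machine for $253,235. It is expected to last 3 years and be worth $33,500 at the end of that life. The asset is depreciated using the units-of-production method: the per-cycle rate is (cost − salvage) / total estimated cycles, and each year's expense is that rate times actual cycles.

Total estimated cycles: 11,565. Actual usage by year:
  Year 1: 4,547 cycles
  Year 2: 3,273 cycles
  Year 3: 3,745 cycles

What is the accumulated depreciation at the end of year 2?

Depreciable base = $253,235 − $33,500 = $219,735.
Rate = $219,735 / 11,565 cycles = $19 per cycle.
Year 1: 4,547 × $19 = $86,393. Book value $166,842.
Year 2: 3,273 × $19 = $62,187. Book value $104,655.
Accumulated through year 2 = $253,235 − $104,655 = $148,580.

$148,580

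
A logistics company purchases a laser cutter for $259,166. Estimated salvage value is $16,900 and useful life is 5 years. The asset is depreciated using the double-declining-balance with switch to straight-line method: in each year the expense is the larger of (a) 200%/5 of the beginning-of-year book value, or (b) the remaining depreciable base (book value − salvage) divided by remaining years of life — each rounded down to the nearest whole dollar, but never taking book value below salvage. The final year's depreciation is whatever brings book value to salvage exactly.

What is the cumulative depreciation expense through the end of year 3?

Depreciable base = $259,166 − $16,900 = $242,266.
Year 1: DB = ⌊$259,166 × 200%/5⌋ = $103,666; SL = ⌊$242,266/5⌋ = $48,453 → take DB $103,666. Book value $155,500.
Year 2: DB = ⌊$155,500 × 200%/5⌋ = $62,200; SL = ⌊$138,600/4⌋ = $34,650 → take DB $62,200. Book value $93,300.
Year 3: DB = ⌊$93,300 × 200%/5⌋ = $37,320; SL = ⌊$76,400/3⌋ = $25,466 → take DB $37,320. Book value $55,980.
Accumulated through year 3 = $259,166 − $55,980 = $203,186.

$203,186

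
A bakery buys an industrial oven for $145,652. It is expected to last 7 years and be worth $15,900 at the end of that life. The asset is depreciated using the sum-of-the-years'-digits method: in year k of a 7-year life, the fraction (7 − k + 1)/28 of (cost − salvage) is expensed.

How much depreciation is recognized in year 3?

$23,170

Depreciable base = $145,652 − $15,900 = $129,752.
Sum of the years' digits = 7+6+5+4+3+2+1 = 28.
Year 1: $129,752 × 7/28 = $32,438. Book value $113,214.
Year 2: $129,752 × 6/28 = $27,804. Book value $85,410.
Year 3: $129,752 × 5/28 = $23,170. Book value $62,240.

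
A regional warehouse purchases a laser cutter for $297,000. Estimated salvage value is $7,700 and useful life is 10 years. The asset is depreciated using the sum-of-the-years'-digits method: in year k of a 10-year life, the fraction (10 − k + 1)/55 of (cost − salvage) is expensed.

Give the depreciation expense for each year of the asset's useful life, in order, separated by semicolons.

Depreciable base = $297,000 − $7,700 = $289,300.
Sum of the years' digits = 10+9+8+7+6+5+4+3+2+1 = 55.
Year 1: $289,300 × 10/55 = $52,600. Book value $244,400.
Year 2: $289,300 × 9/55 = $47,340. Book value $197,060.
Year 3: $289,300 × 8/55 = $42,080. Book value $154,980.
Year 4: $289,300 × 7/55 = $36,820. Book value $118,160.
Year 5: $289,300 × 6/55 = $31,560. Book value $86,600.
Year 6: $289,300 × 5/55 = $26,300. Book value $60,300.
Year 7: $289,300 × 4/55 = $21,040. Book value $39,260.
Year 8: $289,300 × 3/55 = $15,780. Book value $23,480.
Year 9: $289,300 × 2/55 = $10,520. Book value $12,960.
Year 10: $289,300 × 1/55 = $5,260. Book value $7,700.

$52,600; $47,340; $42,080; $36,820; $31,560; $26,300; $21,040; $15,780; $10,520; $5,260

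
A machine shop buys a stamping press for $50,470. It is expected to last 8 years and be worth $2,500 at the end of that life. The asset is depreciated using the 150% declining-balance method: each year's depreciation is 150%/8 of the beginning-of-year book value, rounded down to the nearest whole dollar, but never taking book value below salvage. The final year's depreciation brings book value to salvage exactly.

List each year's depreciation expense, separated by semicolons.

$9,463; $7,688; $6,247; $5,076; $4,124; $3,351; $2,722; $9,299

Depreciable base = $50,470 − $2,500 = $47,970.
Year 1: ⌊$50,470 × 150%/8⌋ = $9,463. Book value $41,007.
Year 2: ⌊$41,007 × 150%/8⌋ = $7,688. Book value $33,319.
Year 3: ⌊$33,319 × 150%/8⌋ = $6,247. Book value $27,072.
Year 4: ⌊$27,072 × 150%/8⌋ = $5,076. Book value $21,996.
Year 5: ⌊$21,996 × 150%/8⌋ = $4,124. Book value $17,872.
Year 6: ⌊$17,872 × 150%/8⌋ = $3,351. Book value $14,521.
Year 7: ⌊$14,521 × 150%/8⌋ = $2,722. Book value $11,799.
Year 8 (final): $11,799 − $2,500 = $9,299. Book value $2,500.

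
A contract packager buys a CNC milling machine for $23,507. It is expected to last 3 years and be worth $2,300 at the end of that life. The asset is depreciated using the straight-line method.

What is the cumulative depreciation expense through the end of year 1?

Depreciable base = $23,507 − $2,300 = $21,207.
Annual expense = $21,207 / 3 = $7,069.
End of year 1: book value $16,438.
Accumulated through year 1 = $23,507 − $16,438 = $7,069.

$7,069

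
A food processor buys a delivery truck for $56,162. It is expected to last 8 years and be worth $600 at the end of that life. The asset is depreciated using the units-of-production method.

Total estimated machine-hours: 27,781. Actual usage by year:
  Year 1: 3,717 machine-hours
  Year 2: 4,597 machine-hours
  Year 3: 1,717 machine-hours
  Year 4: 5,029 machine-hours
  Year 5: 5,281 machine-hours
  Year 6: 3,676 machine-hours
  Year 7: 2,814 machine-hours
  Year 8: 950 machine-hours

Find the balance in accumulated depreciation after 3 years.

Depreciable base = $56,162 − $600 = $55,562.
Rate = $55,562 / 27,781 machine-hours = $2 per machine-hour.
Year 1: 3,717 × $2 = $7,434. Book value $48,728.
Year 2: 4,597 × $2 = $9,194. Book value $39,534.
Year 3: 1,717 × $2 = $3,434. Book value $36,100.
Accumulated through year 3 = $56,162 − $36,100 = $20,062.

$20,062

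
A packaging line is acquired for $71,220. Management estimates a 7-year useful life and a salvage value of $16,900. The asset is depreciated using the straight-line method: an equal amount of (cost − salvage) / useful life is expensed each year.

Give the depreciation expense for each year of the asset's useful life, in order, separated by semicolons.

$7,760; $7,760; $7,760; $7,760; $7,760; $7,760; $7,760

Depreciable base = $71,220 − $16,900 = $54,320.
Annual expense = $54,320 / 7 = $7,760.
End of year 1: book value $63,460.
End of year 2: book value $55,700.
End of year 3: book value $47,940.
End of year 4: book value $40,180.
End of year 5: book value $32,420.
End of year 6: book value $24,660.
End of year 7: book value $16,900.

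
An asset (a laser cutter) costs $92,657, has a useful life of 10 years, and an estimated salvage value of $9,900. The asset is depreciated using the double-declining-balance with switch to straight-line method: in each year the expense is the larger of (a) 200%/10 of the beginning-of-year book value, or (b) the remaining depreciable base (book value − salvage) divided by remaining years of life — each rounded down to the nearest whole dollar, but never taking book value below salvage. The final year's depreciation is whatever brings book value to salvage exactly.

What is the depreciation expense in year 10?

Depreciable base = $92,657 − $9,900 = $82,757.
Year 1: DB = ⌊$92,657 × 200%/10⌋ = $18,531; SL = ⌊$82,757/10⌋ = $8,275 → take DB $18,531. Book value $74,126.
Year 2: DB = ⌊$74,126 × 200%/10⌋ = $14,825; SL = ⌊$64,226/9⌋ = $7,136 → take DB $14,825. Book value $59,301.
Year 3: DB = ⌊$59,301 × 200%/10⌋ = $11,860; SL = ⌊$49,401/8⌋ = $6,175 → take DB $11,860. Book value $47,441.
Year 4: DB = ⌊$47,441 × 200%/10⌋ = $9,488; SL = ⌊$37,541/7⌋ = $5,363 → take DB $9,488. Book value $37,953.
Year 5: DB = ⌊$37,953 × 200%/10⌋ = $7,590; SL = ⌊$28,053/6⌋ = $4,675 → take DB $7,590. Book value $30,363.
Year 6: DB = ⌊$30,363 × 200%/10⌋ = $6,072; SL = ⌊$20,463/5⌋ = $4,092 → take DB $6,072. Book value $24,291.
Year 7: DB = ⌊$24,291 × 200%/10⌋ = $4,858; SL = ⌊$14,391/4⌋ = $3,597 → take DB $4,858. Book value $19,433.
Year 8: DB = ⌊$19,433 × 200%/10⌋ = $3,886; SL = ⌊$9,533/3⌋ = $3,177 → take DB $3,886. Book value $15,547.
Year 9: DB = ⌊$15,547 × 200%/10⌋ = $3,109; SL = ⌊$5,647/2⌋ = $2,823 → take DB $3,109. Book value $12,438.
Year 10 (final): $12,438 − $9,900 = $2,538. Book value $9,900.

$2,538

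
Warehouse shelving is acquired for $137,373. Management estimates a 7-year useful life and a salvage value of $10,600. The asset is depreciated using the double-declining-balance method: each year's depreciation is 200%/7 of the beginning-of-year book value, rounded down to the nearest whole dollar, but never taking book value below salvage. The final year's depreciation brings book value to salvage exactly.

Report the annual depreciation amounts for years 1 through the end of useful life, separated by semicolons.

$39,249; $28,035; $20,025; $14,304; $10,217; $7,298; $7,645

Depreciable base = $137,373 − $10,600 = $126,773.
Year 1: ⌊$137,373 × 200%/7⌋ = $39,249. Book value $98,124.
Year 2: ⌊$98,124 × 200%/7⌋ = $28,035. Book value $70,089.
Year 3: ⌊$70,089 × 200%/7⌋ = $20,025. Book value $50,064.
Year 4: ⌊$50,064 × 200%/7⌋ = $14,304. Book value $35,760.
Year 5: ⌊$35,760 × 200%/7⌋ = $10,217. Book value $25,543.
Year 6: ⌊$25,543 × 200%/7⌋ = $7,298. Book value $18,245.
Year 7 (final): $18,245 − $10,600 = $7,645. Book value $10,600.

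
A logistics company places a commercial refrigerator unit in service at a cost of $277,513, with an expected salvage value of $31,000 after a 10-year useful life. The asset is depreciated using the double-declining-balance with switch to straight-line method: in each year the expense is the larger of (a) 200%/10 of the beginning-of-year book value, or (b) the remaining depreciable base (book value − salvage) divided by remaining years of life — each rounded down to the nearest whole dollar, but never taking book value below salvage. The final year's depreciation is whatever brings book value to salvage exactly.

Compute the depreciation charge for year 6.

$18,187

Depreciable base = $277,513 − $31,000 = $246,513.
Year 1: DB = ⌊$277,513 × 200%/10⌋ = $55,502; SL = ⌊$246,513/10⌋ = $24,651 → take DB $55,502. Book value $222,011.
Year 2: DB = ⌊$222,011 × 200%/10⌋ = $44,402; SL = ⌊$191,011/9⌋ = $21,223 → take DB $44,402. Book value $177,609.
Year 3: DB = ⌊$177,609 × 200%/10⌋ = $35,521; SL = ⌊$146,609/8⌋ = $18,326 → take DB $35,521. Book value $142,088.
Year 4: DB = ⌊$142,088 × 200%/10⌋ = $28,417; SL = ⌊$111,088/7⌋ = $15,869 → take DB $28,417. Book value $113,671.
Year 5: DB = ⌊$113,671 × 200%/10⌋ = $22,734; SL = ⌊$82,671/6⌋ = $13,778 → take DB $22,734. Book value $90,937.
Year 6: DB = ⌊$90,937 × 200%/10⌋ = $18,187; SL = ⌊$59,937/5⌋ = $11,987 → take DB $18,187. Book value $72,750.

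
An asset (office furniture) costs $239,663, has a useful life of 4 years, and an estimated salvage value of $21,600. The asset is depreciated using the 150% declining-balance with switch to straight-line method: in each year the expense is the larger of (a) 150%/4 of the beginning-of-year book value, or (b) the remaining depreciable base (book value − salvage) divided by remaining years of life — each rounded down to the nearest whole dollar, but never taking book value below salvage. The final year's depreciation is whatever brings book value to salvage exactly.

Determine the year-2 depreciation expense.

$56,171

Depreciable base = $239,663 − $21,600 = $218,063.
Year 1: DB = ⌊$239,663 × 150%/4⌋ = $89,873; SL = ⌊$218,063/4⌋ = $54,515 → take DB $89,873. Book value $149,790.
Year 2: DB = ⌊$149,790 × 150%/4⌋ = $56,171; SL = ⌊$128,190/3⌋ = $42,730 → take DB $56,171. Book value $93,619.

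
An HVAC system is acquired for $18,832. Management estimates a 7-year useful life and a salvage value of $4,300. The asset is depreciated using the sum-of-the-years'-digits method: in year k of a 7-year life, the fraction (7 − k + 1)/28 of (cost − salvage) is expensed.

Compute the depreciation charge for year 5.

Depreciable base = $18,832 − $4,300 = $14,532.
Sum of the years' digits = 7+6+5+4+3+2+1 = 28.
Year 1: $14,532 × 7/28 = $3,633. Book value $15,199.
Year 2: $14,532 × 6/28 = $3,114. Book value $12,085.
Year 3: $14,532 × 5/28 = $2,595. Book value $9,490.
Year 4: $14,532 × 4/28 = $2,076. Book value $7,414.
Year 5: $14,532 × 3/28 = $1,557. Book value $5,857.

$1,557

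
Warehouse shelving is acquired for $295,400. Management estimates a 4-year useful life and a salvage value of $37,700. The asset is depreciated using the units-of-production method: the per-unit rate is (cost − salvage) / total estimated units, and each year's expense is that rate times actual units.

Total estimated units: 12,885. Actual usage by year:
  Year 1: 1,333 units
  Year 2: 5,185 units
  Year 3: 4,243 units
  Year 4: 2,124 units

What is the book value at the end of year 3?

$80,180

Depreciable base = $295,400 − $37,700 = $257,700.
Rate = $257,700 / 12,885 units = $20 per unit.
Year 1: 1,333 × $20 = $26,660. Book value $268,740.
Year 2: 5,185 × $20 = $103,700. Book value $165,040.
Year 3: 4,243 × $20 = $84,860. Book value $80,180.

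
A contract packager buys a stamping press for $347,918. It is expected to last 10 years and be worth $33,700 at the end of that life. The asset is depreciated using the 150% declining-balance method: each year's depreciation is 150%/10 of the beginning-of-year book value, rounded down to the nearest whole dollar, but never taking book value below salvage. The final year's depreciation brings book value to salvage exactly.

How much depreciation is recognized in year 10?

$46,886

Depreciable base = $347,918 − $33,700 = $314,218.
Year 1: ⌊$347,918 × 150%/10⌋ = $52,187. Book value $295,731.
Year 2: ⌊$295,731 × 150%/10⌋ = $44,359. Book value $251,372.
Year 3: ⌊$251,372 × 150%/10⌋ = $37,705. Book value $213,667.
Year 4: ⌊$213,667 × 150%/10⌋ = $32,050. Book value $181,617.
Year 5: ⌊$181,617 × 150%/10⌋ = $27,242. Book value $154,375.
Year 6: ⌊$154,375 × 150%/10⌋ = $23,156. Book value $131,219.
Year 7: ⌊$131,219 × 150%/10⌋ = $19,682. Book value $111,537.
Year 8: ⌊$111,537 × 150%/10⌋ = $16,730. Book value $94,807.
Year 9: ⌊$94,807 × 150%/10⌋ = $14,221. Book value $80,586.
Year 10 (final): $80,586 − $33,700 = $46,886. Book value $33,700.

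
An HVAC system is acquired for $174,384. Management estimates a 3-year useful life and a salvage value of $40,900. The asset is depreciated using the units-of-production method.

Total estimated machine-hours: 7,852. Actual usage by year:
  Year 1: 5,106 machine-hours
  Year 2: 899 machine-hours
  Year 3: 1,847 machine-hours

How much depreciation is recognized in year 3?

$31,399

Depreciable base = $174,384 − $40,900 = $133,484.
Rate = $133,484 / 7,852 machine-hours = $17 per machine-hour.
Year 1: 5,106 × $17 = $86,802. Book value $87,582.
Year 2: 899 × $17 = $15,283. Book value $72,299.
Year 3: 1,847 × $17 = $31,399. Book value $40,900.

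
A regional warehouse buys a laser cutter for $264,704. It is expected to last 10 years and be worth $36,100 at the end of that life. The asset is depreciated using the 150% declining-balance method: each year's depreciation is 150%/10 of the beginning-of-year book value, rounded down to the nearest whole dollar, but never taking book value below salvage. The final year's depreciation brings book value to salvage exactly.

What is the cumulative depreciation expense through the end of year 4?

$126,525

Depreciable base = $264,704 − $36,100 = $228,604.
Year 1: ⌊$264,704 × 150%/10⌋ = $39,705. Book value $224,999.
Year 2: ⌊$224,999 × 150%/10⌋ = $33,749. Book value $191,250.
Year 3: ⌊$191,250 × 150%/10⌋ = $28,687. Book value $162,563.
Year 4: ⌊$162,563 × 150%/10⌋ = $24,384. Book value $138,179.
Accumulated through year 4 = $264,704 − $138,179 = $126,525.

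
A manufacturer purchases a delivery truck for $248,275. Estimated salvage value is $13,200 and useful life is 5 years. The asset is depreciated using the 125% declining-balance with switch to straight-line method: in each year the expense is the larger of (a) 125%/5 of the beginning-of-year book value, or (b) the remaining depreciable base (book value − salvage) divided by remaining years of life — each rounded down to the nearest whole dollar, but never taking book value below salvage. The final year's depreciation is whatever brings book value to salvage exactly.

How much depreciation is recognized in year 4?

$42,152

Depreciable base = $248,275 − $13,200 = $235,075.
Year 1: DB = ⌊$248,275 × 125%/5⌋ = $62,068; SL = ⌊$235,075/5⌋ = $47,015 → take DB $62,068. Book value $186,207.
Year 2: DB = ⌊$186,207 × 125%/5⌋ = $46,551; SL = ⌊$173,007/4⌋ = $43,251 → take DB $46,551. Book value $139,656.
Year 3: DB = ⌊$139,656 × 125%/5⌋ = $34,914; SL = ⌊$126,456/3⌋ = $42,152 → take SL $42,152. Book value $97,504.
Year 4: DB = ⌊$97,504 × 125%/5⌋ = $24,376; SL = ⌊$84,304/2⌋ = $42,152 → take SL $42,152. Book value $55,352.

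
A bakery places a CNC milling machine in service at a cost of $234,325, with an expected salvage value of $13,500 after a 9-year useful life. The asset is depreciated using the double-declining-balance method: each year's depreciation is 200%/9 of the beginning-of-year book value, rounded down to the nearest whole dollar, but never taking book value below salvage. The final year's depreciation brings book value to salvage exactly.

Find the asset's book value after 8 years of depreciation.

$31,382

Depreciable base = $234,325 − $13,500 = $220,825.
Year 1: ⌊$234,325 × 200%/9⌋ = $52,072. Book value $182,253.
Year 2: ⌊$182,253 × 200%/9⌋ = $40,500. Book value $141,753.
Year 3: ⌊$141,753 × 200%/9⌋ = $31,500. Book value $110,253.
Year 4: ⌊$110,253 × 200%/9⌋ = $24,500. Book value $85,753.
Year 5: ⌊$85,753 × 200%/9⌋ = $19,056. Book value $66,697.
Year 6: ⌊$66,697 × 200%/9⌋ = $14,821. Book value $51,876.
Year 7: ⌊$51,876 × 200%/9⌋ = $11,528. Book value $40,348.
Year 8: ⌊$40,348 × 200%/9⌋ = $8,966. Book value $31,382.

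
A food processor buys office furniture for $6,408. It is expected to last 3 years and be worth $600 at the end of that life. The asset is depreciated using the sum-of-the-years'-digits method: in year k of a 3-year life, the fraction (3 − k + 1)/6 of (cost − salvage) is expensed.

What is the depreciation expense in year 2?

$1,936

Depreciable base = $6,408 − $600 = $5,808.
Sum of the years' digits = 3+2+1 = 6.
Year 1: $5,808 × 3/6 = $2,904. Book value $3,504.
Year 2: $5,808 × 2/6 = $1,936. Book value $1,568.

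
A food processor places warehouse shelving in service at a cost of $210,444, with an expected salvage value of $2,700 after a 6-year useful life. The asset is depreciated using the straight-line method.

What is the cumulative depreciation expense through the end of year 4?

$138,496

Depreciable base = $210,444 − $2,700 = $207,744.
Annual expense = $207,744 / 6 = $34,624.
End of year 1: book value $175,820.
End of year 2: book value $141,196.
End of year 3: book value $106,572.
End of year 4: book value $71,948.
Accumulated through year 4 = $210,444 − $71,948 = $138,496.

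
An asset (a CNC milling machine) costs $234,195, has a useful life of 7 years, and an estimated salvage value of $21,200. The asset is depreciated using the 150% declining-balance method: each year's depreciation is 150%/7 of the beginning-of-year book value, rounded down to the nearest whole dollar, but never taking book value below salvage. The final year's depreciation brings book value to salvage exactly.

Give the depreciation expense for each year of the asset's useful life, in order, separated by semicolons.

$50,184; $39,430; $30,981; $24,342; $19,126; $15,028; $33,904

Depreciable base = $234,195 − $21,200 = $212,995.
Year 1: ⌊$234,195 × 150%/7⌋ = $50,184. Book value $184,011.
Year 2: ⌊$184,011 × 150%/7⌋ = $39,430. Book value $144,581.
Year 3: ⌊$144,581 × 150%/7⌋ = $30,981. Book value $113,600.
Year 4: ⌊$113,600 × 150%/7⌋ = $24,342. Book value $89,258.
Year 5: ⌊$89,258 × 150%/7⌋ = $19,126. Book value $70,132.
Year 6: ⌊$70,132 × 150%/7⌋ = $15,028. Book value $55,104.
Year 7 (final): $55,104 − $21,200 = $33,904. Book value $21,200.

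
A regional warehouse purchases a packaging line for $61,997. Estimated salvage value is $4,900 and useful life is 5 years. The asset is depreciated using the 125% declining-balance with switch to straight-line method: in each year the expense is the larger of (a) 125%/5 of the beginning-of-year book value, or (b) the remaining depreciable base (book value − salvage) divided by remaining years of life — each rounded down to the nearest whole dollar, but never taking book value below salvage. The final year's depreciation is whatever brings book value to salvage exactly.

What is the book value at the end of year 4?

$14,892

Depreciable base = $61,997 − $4,900 = $57,097.
Year 1: DB = ⌊$61,997 × 125%/5⌋ = $15,499; SL = ⌊$57,097/5⌋ = $11,419 → take DB $15,499. Book value $46,498.
Year 2: DB = ⌊$46,498 × 125%/5⌋ = $11,624; SL = ⌊$41,598/4⌋ = $10,399 → take DB $11,624. Book value $34,874.
Year 3: DB = ⌊$34,874 × 125%/5⌋ = $8,718; SL = ⌊$29,974/3⌋ = $9,991 → take SL $9,991. Book value $24,883.
Year 4: DB = ⌊$24,883 × 125%/5⌋ = $6,220; SL = ⌊$19,983/2⌋ = $9,991 → take SL $9,991. Book value $14,892.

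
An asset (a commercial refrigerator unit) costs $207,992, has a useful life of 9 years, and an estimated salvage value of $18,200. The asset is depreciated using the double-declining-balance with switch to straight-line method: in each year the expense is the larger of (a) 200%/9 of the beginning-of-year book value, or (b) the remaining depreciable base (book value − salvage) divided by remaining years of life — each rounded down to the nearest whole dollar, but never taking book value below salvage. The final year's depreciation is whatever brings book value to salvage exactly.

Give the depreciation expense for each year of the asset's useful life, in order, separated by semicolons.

Depreciable base = $207,992 − $18,200 = $189,792.
Year 1: DB = ⌊$207,992 × 200%/9⌋ = $46,220; SL = ⌊$189,792/9⌋ = $21,088 → take DB $46,220. Book value $161,772.
Year 2: DB = ⌊$161,772 × 200%/9⌋ = $35,949; SL = ⌊$143,572/8⌋ = $17,946 → take DB $35,949. Book value $125,823.
Year 3: DB = ⌊$125,823 × 200%/9⌋ = $27,960; SL = ⌊$107,623/7⌋ = $15,374 → take DB $27,960. Book value $97,863.
Year 4: DB = ⌊$97,863 × 200%/9⌋ = $21,747; SL = ⌊$79,663/6⌋ = $13,277 → take DB $21,747. Book value $76,116.
Year 5: DB = ⌊$76,116 × 200%/9⌋ = $16,914; SL = ⌊$57,916/5⌋ = $11,583 → take DB $16,914. Book value $59,202.
Year 6: DB = ⌊$59,202 × 200%/9⌋ = $13,156; SL = ⌊$41,002/4⌋ = $10,250 → take DB $13,156. Book value $46,046.
Year 7: DB = ⌊$46,046 × 200%/9⌋ = $10,232; SL = ⌊$27,846/3⌋ = $9,282 → take DB $10,232. Book value $35,814.
Year 8: DB = ⌊$35,814 × 200%/9⌋ = $7,958; SL = ⌊$17,614/2⌋ = $8,807 → take SL $8,807. Book value $27,007.
Year 9 (final): $27,007 − $18,200 = $8,807. Book value $18,200.

$46,220; $35,949; $27,960; $21,747; $16,914; $13,156; $10,232; $8,807; $8,807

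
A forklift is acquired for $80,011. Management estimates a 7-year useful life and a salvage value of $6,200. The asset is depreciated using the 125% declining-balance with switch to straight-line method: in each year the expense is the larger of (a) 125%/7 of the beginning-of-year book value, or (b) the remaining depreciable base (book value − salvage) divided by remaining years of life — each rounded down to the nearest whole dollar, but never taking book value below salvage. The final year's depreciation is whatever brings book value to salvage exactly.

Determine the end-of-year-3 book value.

Depreciable base = $80,011 − $6,200 = $73,811.
Year 1: DB = ⌊$80,011 × 125%/7⌋ = $14,287; SL = ⌊$73,811/7⌋ = $10,544 → take DB $14,287. Book value $65,724.
Year 2: DB = ⌊$65,724 × 125%/7⌋ = $11,736; SL = ⌊$59,524/6⌋ = $9,920 → take DB $11,736. Book value $53,988.
Year 3: DB = ⌊$53,988 × 125%/7⌋ = $9,640; SL = ⌊$47,788/5⌋ = $9,557 → take DB $9,640. Book value $44,348.

$44,348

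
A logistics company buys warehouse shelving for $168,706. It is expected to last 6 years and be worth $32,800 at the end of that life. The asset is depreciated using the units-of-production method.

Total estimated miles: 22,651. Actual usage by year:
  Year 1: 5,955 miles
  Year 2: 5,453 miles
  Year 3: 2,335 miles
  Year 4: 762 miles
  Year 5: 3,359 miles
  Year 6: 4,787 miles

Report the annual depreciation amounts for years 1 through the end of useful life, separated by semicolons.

Depreciable base = $168,706 − $32,800 = $135,906.
Rate = $135,906 / 22,651 miles = $6 per mile.
Year 1: 5,955 × $6 = $35,730. Book value $132,976.
Year 2: 5,453 × $6 = $32,718. Book value $100,258.
Year 3: 2,335 × $6 = $14,010. Book value $86,248.
Year 4: 762 × $6 = $4,572. Book value $81,676.
Year 5: 3,359 × $6 = $20,154. Book value $61,522.
Year 6: 4,787 × $6 = $28,722. Book value $32,800.

$35,730; $32,718; $14,010; $4,572; $20,154; $28,722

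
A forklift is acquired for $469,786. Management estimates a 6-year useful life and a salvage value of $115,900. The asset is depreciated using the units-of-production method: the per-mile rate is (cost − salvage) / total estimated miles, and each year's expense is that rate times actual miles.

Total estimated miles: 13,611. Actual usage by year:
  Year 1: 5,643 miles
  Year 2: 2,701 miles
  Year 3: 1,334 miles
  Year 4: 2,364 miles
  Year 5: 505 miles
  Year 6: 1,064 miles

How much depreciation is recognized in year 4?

Depreciable base = $469,786 − $115,900 = $353,886.
Rate = $353,886 / 13,611 miles = $26 per mile.
Year 1: 5,643 × $26 = $146,718. Book value $323,068.
Year 2: 2,701 × $26 = $70,226. Book value $252,842.
Year 3: 1,334 × $26 = $34,684. Book value $218,158.
Year 4: 2,364 × $26 = $61,464. Book value $156,694.

$61,464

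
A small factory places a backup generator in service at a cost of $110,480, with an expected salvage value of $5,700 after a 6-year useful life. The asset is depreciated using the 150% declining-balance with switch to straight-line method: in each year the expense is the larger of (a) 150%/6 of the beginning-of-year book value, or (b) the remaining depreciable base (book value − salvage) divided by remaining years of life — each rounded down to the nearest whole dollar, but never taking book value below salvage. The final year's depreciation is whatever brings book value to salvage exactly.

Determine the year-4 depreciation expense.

Depreciable base = $110,480 − $5,700 = $104,780.
Year 1: DB = ⌊$110,480 × 150%/6⌋ = $27,620; SL = ⌊$104,780/6⌋ = $17,463 → take DB $27,620. Book value $82,860.
Year 2: DB = ⌊$82,860 × 150%/6⌋ = $20,715; SL = ⌊$77,160/5⌋ = $15,432 → take DB $20,715. Book value $62,145.
Year 3: DB = ⌊$62,145 × 150%/6⌋ = $15,536; SL = ⌊$56,445/4⌋ = $14,111 → take DB $15,536. Book value $46,609.
Year 4: DB = ⌊$46,609 × 150%/6⌋ = $11,652; SL = ⌊$40,909/3⌋ = $13,636 → take SL $13,636. Book value $32,973.

$13,636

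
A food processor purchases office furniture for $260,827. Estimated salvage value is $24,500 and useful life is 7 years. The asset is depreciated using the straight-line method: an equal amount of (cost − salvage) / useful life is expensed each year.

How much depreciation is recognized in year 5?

Depreciable base = $260,827 − $24,500 = $236,327.
Annual expense = $236,327 / 7 = $33,761.

$33,761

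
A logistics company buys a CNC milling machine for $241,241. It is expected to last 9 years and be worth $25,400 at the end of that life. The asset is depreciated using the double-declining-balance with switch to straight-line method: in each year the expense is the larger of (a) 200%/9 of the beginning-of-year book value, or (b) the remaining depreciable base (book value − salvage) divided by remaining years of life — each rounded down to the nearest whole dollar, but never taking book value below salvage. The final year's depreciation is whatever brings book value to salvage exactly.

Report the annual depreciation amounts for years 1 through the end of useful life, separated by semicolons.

Depreciable base = $241,241 − $25,400 = $215,841.
Year 1: DB = ⌊$241,241 × 200%/9⌋ = $53,609; SL = ⌊$215,841/9⌋ = $23,982 → take DB $53,609. Book value $187,632.
Year 2: DB = ⌊$187,632 × 200%/9⌋ = $41,696; SL = ⌊$162,232/8⌋ = $20,279 → take DB $41,696. Book value $145,936.
Year 3: DB = ⌊$145,936 × 200%/9⌋ = $32,430; SL = ⌊$120,536/7⌋ = $17,219 → take DB $32,430. Book value $113,506.
Year 4: DB = ⌊$113,506 × 200%/9⌋ = $25,223; SL = ⌊$88,106/6⌋ = $14,684 → take DB $25,223. Book value $88,283.
Year 5: DB = ⌊$88,283 × 200%/9⌋ = $19,618; SL = ⌊$62,883/5⌋ = $12,576 → take DB $19,618. Book value $68,665.
Year 6: DB = ⌊$68,665 × 200%/9⌋ = $15,258; SL = ⌊$43,265/4⌋ = $10,816 → take DB $15,258. Book value $53,407.
Year 7: DB = ⌊$53,407 × 200%/9⌋ = $11,868; SL = ⌊$28,007/3⌋ = $9,335 → take DB $11,868. Book value $41,539.
Year 8: DB = ⌊$41,539 × 200%/9⌋ = $9,230; SL = ⌊$16,139/2⌋ = $8,069 → take DB $9,230. Book value $32,309.
Year 9 (final): $32,309 − $25,400 = $6,909. Book value $25,400.

$53,609; $41,696; $32,430; $25,223; $19,618; $15,258; $11,868; $9,230; $6,909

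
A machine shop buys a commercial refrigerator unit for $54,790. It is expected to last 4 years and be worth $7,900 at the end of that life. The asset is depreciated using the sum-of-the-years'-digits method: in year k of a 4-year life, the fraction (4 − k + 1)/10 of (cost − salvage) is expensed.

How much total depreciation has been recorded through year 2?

Depreciable base = $54,790 − $7,900 = $46,890.
Sum of the years' digits = 4+3+2+1 = 10.
Year 1: $46,890 × 4/10 = $18,756. Book value $36,034.
Year 2: $46,890 × 3/10 = $14,067. Book value $21,967.
Accumulated through year 2 = $54,790 − $21,967 = $32,823.

$32,823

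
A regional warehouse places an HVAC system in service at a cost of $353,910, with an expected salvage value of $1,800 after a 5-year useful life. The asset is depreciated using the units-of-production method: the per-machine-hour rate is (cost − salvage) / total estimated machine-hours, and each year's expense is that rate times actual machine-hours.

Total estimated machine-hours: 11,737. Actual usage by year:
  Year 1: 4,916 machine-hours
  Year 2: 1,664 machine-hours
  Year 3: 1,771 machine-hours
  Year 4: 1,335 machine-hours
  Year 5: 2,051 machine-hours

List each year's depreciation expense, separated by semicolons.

Depreciable base = $353,910 − $1,800 = $352,110.
Rate = $352,110 / 11,737 machine-hours = $30 per machine-hour.
Year 1: 4,916 × $30 = $147,480. Book value $206,430.
Year 2: 1,664 × $30 = $49,920. Book value $156,510.
Year 3: 1,771 × $30 = $53,130. Book value $103,380.
Year 4: 1,335 × $30 = $40,050. Book value $63,330.
Year 5: 2,051 × $30 = $61,530. Book value $1,800.

$147,480; $49,920; $53,130; $40,050; $61,530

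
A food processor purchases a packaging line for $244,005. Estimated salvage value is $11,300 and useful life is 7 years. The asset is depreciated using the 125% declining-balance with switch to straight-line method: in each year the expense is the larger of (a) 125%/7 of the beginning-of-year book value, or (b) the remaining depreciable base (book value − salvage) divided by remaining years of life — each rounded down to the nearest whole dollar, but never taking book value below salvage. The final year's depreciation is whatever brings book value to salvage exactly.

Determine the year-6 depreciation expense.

Depreciable base = $244,005 − $11,300 = $232,705.
Year 1: DB = ⌊$244,005 × 125%/7⌋ = $43,572; SL = ⌊$232,705/7⌋ = $33,243 → take DB $43,572. Book value $200,433.
Year 2: DB = ⌊$200,433 × 125%/7⌋ = $35,791; SL = ⌊$189,133/6⌋ = $31,522 → take DB $35,791. Book value $164,642.
Year 3: DB = ⌊$164,642 × 125%/7⌋ = $29,400; SL = ⌊$153,342/5⌋ = $30,668 → take SL $30,668. Book value $133,974.
Year 4: DB = ⌊$133,974 × 125%/7⌋ = $23,923; SL = ⌊$122,674/4⌋ = $30,668 → take SL $30,668. Book value $103,306.
Year 5: DB = ⌊$103,306 × 125%/7⌋ = $18,447; SL = ⌊$92,006/3⌋ = $30,668 → take SL $30,668. Book value $72,638.
Year 6: DB = ⌊$72,638 × 125%/7⌋ = $12,971; SL = ⌊$61,338/2⌋ = $30,669 → take SL $30,669. Book value $41,969.

$30,669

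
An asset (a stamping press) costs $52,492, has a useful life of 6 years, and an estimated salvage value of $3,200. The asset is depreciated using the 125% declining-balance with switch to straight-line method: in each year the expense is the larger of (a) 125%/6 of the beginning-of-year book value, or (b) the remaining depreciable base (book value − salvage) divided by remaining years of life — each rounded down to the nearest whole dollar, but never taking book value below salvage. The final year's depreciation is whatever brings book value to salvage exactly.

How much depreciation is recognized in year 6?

$7,425

Depreciable base = $52,492 − $3,200 = $49,292.
Year 1: DB = ⌊$52,492 × 125%/6⌋ = $10,935; SL = ⌊$49,292/6⌋ = $8,215 → take DB $10,935. Book value $41,557.
Year 2: DB = ⌊$41,557 × 125%/6⌋ = $8,657; SL = ⌊$38,357/5⌋ = $7,671 → take DB $8,657. Book value $32,900.
Year 3: DB = ⌊$32,900 × 125%/6⌋ = $6,854; SL = ⌊$29,700/4⌋ = $7,425 → take SL $7,425. Book value $25,475.
Year 4: DB = ⌊$25,475 × 125%/6⌋ = $5,307; SL = ⌊$22,275/3⌋ = $7,425 → take SL $7,425. Book value $18,050.
Year 5: DB = ⌊$18,050 × 125%/6⌋ = $3,760; SL = ⌊$14,850/2⌋ = $7,425 → take SL $7,425. Book value $10,625.
Year 6 (final): $10,625 − $3,200 = $7,425. Book value $3,200.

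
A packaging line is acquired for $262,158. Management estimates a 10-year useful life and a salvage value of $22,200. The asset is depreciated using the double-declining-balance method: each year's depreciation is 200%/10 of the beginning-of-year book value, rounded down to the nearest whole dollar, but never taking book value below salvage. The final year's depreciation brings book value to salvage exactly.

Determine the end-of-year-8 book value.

Depreciable base = $262,158 − $22,200 = $239,958.
Year 1: ⌊$262,158 × 200%/10⌋ = $52,431. Book value $209,727.
Year 2: ⌊$209,727 × 200%/10⌋ = $41,945. Book value $167,782.
Year 3: ⌊$167,782 × 200%/10⌋ = $33,556. Book value $134,226.
Year 4: ⌊$134,226 × 200%/10⌋ = $26,845. Book value $107,381.
Year 5: ⌊$107,381 × 200%/10⌋ = $21,476. Book value $85,905.
Year 6: ⌊$85,905 × 200%/10⌋ = $17,181. Book value $68,724.
Year 7: ⌊$68,724 × 200%/10⌋ = $13,744. Book value $54,980.
Year 8: ⌊$54,980 × 200%/10⌋ = $10,996. Book value $43,984.

$43,984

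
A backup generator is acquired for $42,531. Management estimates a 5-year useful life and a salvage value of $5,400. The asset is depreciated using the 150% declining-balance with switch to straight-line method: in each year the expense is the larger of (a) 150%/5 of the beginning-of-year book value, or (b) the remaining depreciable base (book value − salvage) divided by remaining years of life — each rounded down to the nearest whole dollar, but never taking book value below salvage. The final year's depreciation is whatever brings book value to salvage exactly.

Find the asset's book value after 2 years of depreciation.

Depreciable base = $42,531 − $5,400 = $37,131.
Year 1: DB = ⌊$42,531 × 150%/5⌋ = $12,759; SL = ⌊$37,131/5⌋ = $7,426 → take DB $12,759. Book value $29,772.
Year 2: DB = ⌊$29,772 × 150%/5⌋ = $8,931; SL = ⌊$24,372/4⌋ = $6,093 → take DB $8,931. Book value $20,841.

$20,841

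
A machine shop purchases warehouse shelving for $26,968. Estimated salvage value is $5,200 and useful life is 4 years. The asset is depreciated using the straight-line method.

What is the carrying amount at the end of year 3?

Depreciable base = $26,968 − $5,200 = $21,768.
Annual expense = $21,768 / 4 = $5,442.
End of year 1: book value $21,526.
End of year 2: book value $16,084.
End of year 3: book value $10,642.

$10,642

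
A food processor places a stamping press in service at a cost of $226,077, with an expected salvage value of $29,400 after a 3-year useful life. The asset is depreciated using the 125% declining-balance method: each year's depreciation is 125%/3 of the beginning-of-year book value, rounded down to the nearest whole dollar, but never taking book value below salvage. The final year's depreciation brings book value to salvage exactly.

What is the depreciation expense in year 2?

Depreciable base = $226,077 − $29,400 = $196,677.
Year 1: ⌊$226,077 × 125%/3⌋ = $94,198. Book value $131,879.
Year 2: ⌊$131,879 × 125%/3⌋ = $54,949. Book value $76,930.

$54,949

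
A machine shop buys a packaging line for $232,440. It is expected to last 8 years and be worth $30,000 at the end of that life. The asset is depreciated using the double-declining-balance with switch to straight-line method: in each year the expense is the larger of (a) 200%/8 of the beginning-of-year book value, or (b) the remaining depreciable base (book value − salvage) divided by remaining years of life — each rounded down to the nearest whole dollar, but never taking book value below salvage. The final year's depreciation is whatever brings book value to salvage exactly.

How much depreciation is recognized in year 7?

$10,342

Depreciable base = $232,440 − $30,000 = $202,440.
Year 1: DB = ⌊$232,440 × 200%/8⌋ = $58,110; SL = ⌊$202,440/8⌋ = $25,305 → take DB $58,110. Book value $174,330.
Year 2: DB = ⌊$174,330 × 200%/8⌋ = $43,582; SL = ⌊$144,330/7⌋ = $20,618 → take DB $43,582. Book value $130,748.
Year 3: DB = ⌊$130,748 × 200%/8⌋ = $32,687; SL = ⌊$100,748/6⌋ = $16,791 → take DB $32,687. Book value $98,061.
Year 4: DB = ⌊$98,061 × 200%/8⌋ = $24,515; SL = ⌊$68,061/5⌋ = $13,612 → take DB $24,515. Book value $73,546.
Year 5: DB = ⌊$73,546 × 200%/8⌋ = $18,386; SL = ⌊$43,546/4⌋ = $10,886 → take DB $18,386. Book value $55,160.
Year 6: DB = ⌊$55,160 × 200%/8⌋ = $13,790; SL = ⌊$25,160/3⌋ = $8,386 → take DB $13,790. Book value $41,370.
Year 7: DB = ⌊$41,370 × 200%/8⌋ = $10,342; SL = ⌊$11,370/2⌋ = $5,685 → take DB $10,342. Book value $31,028.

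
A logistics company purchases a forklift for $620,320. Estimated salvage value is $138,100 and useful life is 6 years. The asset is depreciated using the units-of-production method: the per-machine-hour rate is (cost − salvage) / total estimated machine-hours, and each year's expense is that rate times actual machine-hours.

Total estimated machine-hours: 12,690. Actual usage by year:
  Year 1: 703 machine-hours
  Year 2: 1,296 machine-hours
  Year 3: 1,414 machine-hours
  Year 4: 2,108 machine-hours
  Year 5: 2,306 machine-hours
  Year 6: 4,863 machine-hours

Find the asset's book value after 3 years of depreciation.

$490,626

Depreciable base = $620,320 − $138,100 = $482,220.
Rate = $482,220 / 12,690 machine-hours = $38 per machine-hour.
Year 1: 703 × $38 = $26,714. Book value $593,606.
Year 2: 1,296 × $38 = $49,248. Book value $544,358.
Year 3: 1,414 × $38 = $53,732. Book value $490,626.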